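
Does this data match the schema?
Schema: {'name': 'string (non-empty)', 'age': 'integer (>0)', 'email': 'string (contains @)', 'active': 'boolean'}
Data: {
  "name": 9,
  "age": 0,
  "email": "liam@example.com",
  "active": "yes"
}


Validating each field against schema:
  name: FAIL (9 is not a string)
  age: FAIL (0 is not > 0)
  email: OK (string with @)
  active: FAIL ("yes" is not a boolean)

Result: INVALID (3 errors: name, age, active)

INVALID (3 errors: name, age, active)


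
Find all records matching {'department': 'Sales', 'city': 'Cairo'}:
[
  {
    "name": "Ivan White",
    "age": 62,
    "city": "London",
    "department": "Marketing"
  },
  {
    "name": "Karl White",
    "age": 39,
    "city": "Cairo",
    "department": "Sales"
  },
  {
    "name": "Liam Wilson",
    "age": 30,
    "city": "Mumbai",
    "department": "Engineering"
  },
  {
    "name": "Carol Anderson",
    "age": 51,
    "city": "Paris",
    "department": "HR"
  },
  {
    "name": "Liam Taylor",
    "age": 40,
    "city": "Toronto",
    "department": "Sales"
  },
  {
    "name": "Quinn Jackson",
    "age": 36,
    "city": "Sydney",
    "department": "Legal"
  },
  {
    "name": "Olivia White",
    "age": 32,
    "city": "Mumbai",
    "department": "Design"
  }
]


Search criteria: {'department': 'Sales', 'city': 'Cairo'}

Checking 7 records:
  Ivan White: {department: Marketing, city: London}
  Karl White: {department: Sales, city: Cairo} <-- MATCH
  Liam Wilson: {department: Engineering, city: Mumbai}
  Carol Anderson: {department: HR, city: Paris}
  Liam Taylor: {department: Sales, city: Toronto}
  Quinn Jackson: {department: Legal, city: Sydney}
  Olivia White: {department: Design, city: Mumbai}

Matches: ["Karl White"]

["Karl White"]


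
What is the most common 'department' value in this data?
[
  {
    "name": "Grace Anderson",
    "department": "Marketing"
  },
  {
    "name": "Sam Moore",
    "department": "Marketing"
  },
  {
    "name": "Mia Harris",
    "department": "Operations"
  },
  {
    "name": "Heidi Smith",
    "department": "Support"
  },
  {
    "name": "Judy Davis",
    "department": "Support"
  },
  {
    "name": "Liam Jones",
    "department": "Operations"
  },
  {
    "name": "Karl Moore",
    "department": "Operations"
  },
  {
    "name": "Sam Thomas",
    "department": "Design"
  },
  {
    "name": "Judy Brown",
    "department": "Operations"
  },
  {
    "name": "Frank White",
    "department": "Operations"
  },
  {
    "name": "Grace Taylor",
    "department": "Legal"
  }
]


Counting 'department' values across 11 records:

  Operations: 5 #####
  Marketing: 2 ##
  Support: 2 ##
  Design: 1 #
  Legal: 1 #

Most common: Operations (5 times)

Operations (5 times)


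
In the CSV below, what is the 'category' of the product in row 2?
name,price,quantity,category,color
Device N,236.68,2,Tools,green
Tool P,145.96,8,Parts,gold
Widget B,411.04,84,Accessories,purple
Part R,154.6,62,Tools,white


Query: Row 2 ('Tool P'), column 'category'
Value: Parts

Parts


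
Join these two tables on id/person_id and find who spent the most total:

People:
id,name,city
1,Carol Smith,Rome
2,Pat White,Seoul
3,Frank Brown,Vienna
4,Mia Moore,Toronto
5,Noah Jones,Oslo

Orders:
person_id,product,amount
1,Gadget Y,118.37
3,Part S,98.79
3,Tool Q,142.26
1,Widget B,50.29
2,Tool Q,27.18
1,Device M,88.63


Join on: people.id = orders.person_id

Joined rows:
  Carol Smith (Rome) bought Gadget Y for $118.37
  Frank Brown (Vienna) bought Part S for $98.79
  Frank Brown (Vienna) bought Tool Q for $142.26
  Carol Smith (Rome) bought Widget B for $50.29
  Pat White (Seoul) bought Tool Q for $27.18
  Carol Smith (Rome) bought Device M for $88.63

Total per person:
  Carol Smith: $257.29
  Frank Brown: $241.05
  Pat White: $27.18

Top spender: Carol Smith ($257.29)

Carol Smith ($257.29)


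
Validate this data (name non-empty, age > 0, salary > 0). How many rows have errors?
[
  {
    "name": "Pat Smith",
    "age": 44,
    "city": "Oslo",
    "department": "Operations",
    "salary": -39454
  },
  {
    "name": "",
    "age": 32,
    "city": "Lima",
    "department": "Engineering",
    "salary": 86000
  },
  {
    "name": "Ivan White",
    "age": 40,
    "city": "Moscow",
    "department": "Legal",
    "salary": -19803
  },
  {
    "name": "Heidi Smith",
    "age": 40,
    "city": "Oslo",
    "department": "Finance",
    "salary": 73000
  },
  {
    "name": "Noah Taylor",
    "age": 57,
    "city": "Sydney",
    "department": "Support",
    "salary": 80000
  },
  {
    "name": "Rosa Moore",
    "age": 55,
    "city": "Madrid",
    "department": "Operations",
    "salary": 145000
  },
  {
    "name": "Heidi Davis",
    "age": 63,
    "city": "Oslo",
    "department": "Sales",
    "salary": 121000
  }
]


Validating 7 records:
Rules: name non-empty, age > 0, salary > 0

  Row 1 (Pat Smith): negative salary: -39454
  Row 2 (???): empty name
  Row 3 (Ivan White): negative salary: -19803
  Row 4 (Heidi Smith): OK
  Row 5 (Noah Taylor): OK
  Row 6 (Rosa Moore): OK
  Row 7 (Heidi Davis): OK

Total errors: 3

3 errors


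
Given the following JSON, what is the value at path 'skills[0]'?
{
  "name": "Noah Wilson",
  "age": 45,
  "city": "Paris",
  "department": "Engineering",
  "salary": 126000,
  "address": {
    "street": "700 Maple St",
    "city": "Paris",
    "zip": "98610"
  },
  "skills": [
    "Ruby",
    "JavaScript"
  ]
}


Query: skills[0]
Path: skills -> first element
Value: Ruby

Ruby


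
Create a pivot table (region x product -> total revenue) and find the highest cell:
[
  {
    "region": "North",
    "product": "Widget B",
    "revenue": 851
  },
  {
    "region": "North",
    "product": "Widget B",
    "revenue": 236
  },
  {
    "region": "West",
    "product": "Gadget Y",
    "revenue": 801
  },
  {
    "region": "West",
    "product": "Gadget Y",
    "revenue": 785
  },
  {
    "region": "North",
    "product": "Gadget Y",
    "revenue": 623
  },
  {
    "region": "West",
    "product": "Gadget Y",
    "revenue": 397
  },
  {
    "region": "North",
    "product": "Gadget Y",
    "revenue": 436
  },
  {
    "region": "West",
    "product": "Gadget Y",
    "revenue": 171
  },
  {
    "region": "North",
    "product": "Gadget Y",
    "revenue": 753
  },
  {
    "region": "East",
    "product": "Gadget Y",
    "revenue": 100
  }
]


Pivot: region (rows) x product (columns) -> total revenue

     Gadget Y      Widget B    
East           100             0  
North         1812          1087  
West          2154             0  

Highest: West / Gadget Y = $2154

West / Gadget Y = $2154


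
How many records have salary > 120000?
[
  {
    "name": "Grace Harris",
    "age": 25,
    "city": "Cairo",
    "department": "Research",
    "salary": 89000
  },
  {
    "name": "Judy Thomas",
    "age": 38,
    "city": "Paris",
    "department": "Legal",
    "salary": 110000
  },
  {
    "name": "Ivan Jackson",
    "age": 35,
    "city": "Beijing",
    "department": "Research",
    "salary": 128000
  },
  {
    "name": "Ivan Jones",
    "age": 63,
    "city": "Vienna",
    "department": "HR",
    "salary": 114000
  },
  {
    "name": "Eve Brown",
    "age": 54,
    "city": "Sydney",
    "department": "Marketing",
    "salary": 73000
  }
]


Data: 5 records
Condition: salary > 120000

Checking each record:
  Grace Harris: 89000
  Judy Thomas: 110000
  Ivan Jackson: 128000 MATCH
  Ivan Jones: 114000
  Eve Brown: 73000

Count: 1

1


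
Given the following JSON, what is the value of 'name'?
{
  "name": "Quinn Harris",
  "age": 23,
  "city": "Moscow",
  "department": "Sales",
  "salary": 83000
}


Looking up field 'name'
Value: Quinn Harris

Quinn Harris


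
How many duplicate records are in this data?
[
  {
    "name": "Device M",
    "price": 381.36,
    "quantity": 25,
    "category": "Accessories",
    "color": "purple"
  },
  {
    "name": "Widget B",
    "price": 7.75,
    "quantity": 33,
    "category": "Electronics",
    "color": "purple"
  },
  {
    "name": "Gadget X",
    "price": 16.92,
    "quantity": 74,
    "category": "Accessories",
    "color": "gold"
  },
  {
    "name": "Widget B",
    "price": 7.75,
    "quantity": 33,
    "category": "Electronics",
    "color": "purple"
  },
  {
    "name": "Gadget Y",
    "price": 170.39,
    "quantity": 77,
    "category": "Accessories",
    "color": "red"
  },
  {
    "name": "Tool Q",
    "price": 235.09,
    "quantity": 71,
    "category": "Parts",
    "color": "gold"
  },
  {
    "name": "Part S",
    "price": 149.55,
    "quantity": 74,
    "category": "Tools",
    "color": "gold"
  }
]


Checking 7 records for duplicates:

  Row 1: Device M ($381.36, qty 25)
  Row 2: Widget B ($7.75, qty 33)
  Row 3: Gadget X ($16.92, qty 74)
  Row 4: Widget B ($7.75, qty 33) <-- DUPLICATE
  Row 5: Gadget Y ($170.39, qty 77)
  Row 6: Tool Q ($235.09, qty 71)
  Row 7: Part S ($149.55, qty 74)

Duplicates found: 1
Unique records: 6

1 duplicates, 6 unique


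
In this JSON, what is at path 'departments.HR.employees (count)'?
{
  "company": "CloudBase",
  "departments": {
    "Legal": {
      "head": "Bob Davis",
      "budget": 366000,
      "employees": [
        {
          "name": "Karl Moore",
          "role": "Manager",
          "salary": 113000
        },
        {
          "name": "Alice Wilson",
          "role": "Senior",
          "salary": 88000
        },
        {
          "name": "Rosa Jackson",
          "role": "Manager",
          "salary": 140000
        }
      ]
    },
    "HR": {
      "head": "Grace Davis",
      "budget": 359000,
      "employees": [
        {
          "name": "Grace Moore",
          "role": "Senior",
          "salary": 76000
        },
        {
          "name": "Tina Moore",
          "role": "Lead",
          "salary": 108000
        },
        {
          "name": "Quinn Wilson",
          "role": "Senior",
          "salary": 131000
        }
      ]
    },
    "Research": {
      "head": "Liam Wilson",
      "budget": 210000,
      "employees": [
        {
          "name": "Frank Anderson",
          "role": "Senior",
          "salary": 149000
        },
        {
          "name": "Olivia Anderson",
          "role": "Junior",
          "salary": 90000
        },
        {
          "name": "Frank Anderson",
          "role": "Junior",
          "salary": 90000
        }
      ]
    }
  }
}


Path: departments.HR.employees (count)

Navigate:
  -> departments
  -> HR
  -> employees (array, length 3)

3


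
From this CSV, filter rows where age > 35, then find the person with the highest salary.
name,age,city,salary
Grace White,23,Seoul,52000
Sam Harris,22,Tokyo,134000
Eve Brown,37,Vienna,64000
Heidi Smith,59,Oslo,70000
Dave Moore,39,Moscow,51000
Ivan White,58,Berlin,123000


Filter: age > 35
Sort by: salary (descending)

Filtered records (4):
  Ivan White, age 58, salary $123000
  Heidi Smith, age 59, salary $70000
  Eve Brown, age 37, salary $64000
  Dave Moore, age 39, salary $51000

Highest salary: Ivan White ($123000)

Ivan White


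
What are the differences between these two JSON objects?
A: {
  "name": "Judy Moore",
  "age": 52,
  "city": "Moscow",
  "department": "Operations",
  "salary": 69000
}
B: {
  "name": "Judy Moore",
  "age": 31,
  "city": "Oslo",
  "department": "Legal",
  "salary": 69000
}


Comparing each field (in key order):
  name: same
  age: DIFFERENT
  city: DIFFERENT
  department: DIFFERENT
  salary: same
Differences:
  age: 52 -> 31
  city: Moscow -> Oslo
  department: Operations -> Legal

3 field(s) changed

3 changes: age, city, department


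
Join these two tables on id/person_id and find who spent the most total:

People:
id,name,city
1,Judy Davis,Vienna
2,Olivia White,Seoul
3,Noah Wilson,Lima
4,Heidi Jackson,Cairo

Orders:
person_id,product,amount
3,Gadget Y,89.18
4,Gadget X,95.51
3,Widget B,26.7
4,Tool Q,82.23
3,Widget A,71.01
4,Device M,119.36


Join on: people.id = orders.person_id

Joined rows:
  Noah Wilson (Lima) bought Gadget Y for $89.18
  Heidi Jackson (Cairo) bought Gadget X for $95.51
  Noah Wilson (Lima) bought Widget B for $26.7
  Heidi Jackson (Cairo) bought Tool Q for $82.23
  Noah Wilson (Lima) bought Widget A for $71.01
  Heidi Jackson (Cairo) bought Device M for $119.36

Total per person:
  Heidi Jackson: $297.10
  Noah Wilson: $186.89

Top spender: Heidi Jackson ($297.10)

Heidi Jackson ($297.10)


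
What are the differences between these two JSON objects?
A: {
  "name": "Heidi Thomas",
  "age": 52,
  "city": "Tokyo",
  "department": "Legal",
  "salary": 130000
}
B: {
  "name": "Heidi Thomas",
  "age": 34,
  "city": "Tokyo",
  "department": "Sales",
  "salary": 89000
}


Comparing each field (in key order):
  name: same
  age: DIFFERENT
  city: same
  department: DIFFERENT
  salary: DIFFERENT
Differences:
  age: 52 -> 34
  department: Legal -> Sales
  salary: 130000 -> 89000

3 field(s) changed

3 changes: age, department, salary


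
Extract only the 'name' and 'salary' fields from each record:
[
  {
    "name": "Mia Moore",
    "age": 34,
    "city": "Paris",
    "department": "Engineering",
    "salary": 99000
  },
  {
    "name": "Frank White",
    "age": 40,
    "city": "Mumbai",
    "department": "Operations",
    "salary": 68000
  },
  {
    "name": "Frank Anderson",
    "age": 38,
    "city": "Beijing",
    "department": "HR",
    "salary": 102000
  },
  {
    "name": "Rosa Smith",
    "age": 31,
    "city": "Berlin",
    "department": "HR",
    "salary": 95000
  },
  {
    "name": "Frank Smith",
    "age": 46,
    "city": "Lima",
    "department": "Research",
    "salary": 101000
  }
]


Original: 5 records with fields: name, age, city, department, salary
Keep: ['name', 'salary']
Drop: ['age', 'city', 'department']
Result: 5 records, 2 fields each

[
  {
    "name": "Mia Moore",
    "salary": 99000
  },
  {
    "name": "Frank White",
    "salary": 68000
  },
  {
    "name": "Frank Anderson",
    "salary": 102000
  },
  {
    "name": "Rosa Smith",
    "salary": 95000
  },
  {
    "name": "Frank Smith",
    "salary": 101000
  }
]


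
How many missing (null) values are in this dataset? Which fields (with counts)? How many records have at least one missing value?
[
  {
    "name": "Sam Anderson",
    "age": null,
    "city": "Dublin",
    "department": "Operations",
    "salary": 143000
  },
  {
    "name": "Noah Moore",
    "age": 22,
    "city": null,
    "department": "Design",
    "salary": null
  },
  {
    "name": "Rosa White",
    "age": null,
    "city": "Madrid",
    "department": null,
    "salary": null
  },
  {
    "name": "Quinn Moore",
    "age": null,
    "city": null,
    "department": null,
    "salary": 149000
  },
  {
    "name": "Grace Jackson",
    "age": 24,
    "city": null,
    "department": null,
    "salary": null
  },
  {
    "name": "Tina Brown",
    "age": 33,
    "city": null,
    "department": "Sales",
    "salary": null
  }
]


Checking for missing (null) values in 6 records:

  Sam Anderson: age
  Noah Moore: city, salary
  Rosa White: age, department, salary
  Quinn Moore: age, city, department
  Grace Jackson: city, department, salary
  Tina Brown: city, salary

Per field:
  name: 0 missing
  age: 3 missing
  city: 4 missing
  department: 3 missing
  salary: 4 missing

Total missing values: 14
Records with any missing: 6

14 missing values (age: 3, city: 4, department: 3, salary: 4); 6 incomplete records


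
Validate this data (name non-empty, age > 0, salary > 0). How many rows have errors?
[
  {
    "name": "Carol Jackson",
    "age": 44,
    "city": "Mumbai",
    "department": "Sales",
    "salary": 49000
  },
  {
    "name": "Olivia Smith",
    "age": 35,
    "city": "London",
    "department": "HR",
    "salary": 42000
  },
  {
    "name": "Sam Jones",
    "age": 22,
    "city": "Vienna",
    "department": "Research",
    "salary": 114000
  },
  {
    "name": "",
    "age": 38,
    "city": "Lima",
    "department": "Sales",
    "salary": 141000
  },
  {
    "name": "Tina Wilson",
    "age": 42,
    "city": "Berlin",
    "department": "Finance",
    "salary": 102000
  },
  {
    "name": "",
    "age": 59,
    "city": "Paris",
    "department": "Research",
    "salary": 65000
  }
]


Validating 6 records:
Rules: name non-empty, age > 0, salary > 0

  Row 1 (Carol Jackson): OK
  Row 2 (Olivia Smith): OK
  Row 3 (Sam Jones): OK
  Row 4 (???): empty name
  Row 5 (Tina Wilson): OK
  Row 6 (???): empty name

Total errors: 2

2 errors


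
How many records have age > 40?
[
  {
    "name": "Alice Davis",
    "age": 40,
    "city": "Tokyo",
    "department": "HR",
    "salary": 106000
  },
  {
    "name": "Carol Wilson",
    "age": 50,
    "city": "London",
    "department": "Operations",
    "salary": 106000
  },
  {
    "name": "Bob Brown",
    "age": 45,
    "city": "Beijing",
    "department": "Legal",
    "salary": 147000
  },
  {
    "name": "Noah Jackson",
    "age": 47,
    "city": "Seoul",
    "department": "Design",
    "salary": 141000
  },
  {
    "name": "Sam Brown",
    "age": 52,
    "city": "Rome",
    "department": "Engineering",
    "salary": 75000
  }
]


Data: 5 records
Condition: age > 40

Checking each record:
  Alice Davis: 40
  Carol Wilson: 50 MATCH
  Bob Brown: 45 MATCH
  Noah Jackson: 47 MATCH
  Sam Brown: 52 MATCH

Count: 4

4


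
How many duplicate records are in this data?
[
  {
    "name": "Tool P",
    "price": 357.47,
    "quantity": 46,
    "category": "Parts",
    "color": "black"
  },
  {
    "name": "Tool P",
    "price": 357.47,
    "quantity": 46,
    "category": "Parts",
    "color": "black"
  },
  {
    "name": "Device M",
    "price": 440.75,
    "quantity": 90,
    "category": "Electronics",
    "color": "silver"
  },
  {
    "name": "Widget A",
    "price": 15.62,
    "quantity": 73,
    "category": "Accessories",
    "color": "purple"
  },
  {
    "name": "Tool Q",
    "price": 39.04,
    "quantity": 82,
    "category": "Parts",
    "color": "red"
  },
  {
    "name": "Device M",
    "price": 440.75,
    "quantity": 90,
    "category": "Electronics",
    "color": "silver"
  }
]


Checking 6 records for duplicates:

  Row 1: Tool P ($357.47, qty 46)
  Row 2: Tool P ($357.47, qty 46) <-- DUPLICATE
  Row 3: Device M ($440.75, qty 90)
  Row 4: Widget A ($15.62, qty 73)
  Row 5: Tool Q ($39.04, qty 82)
  Row 6: Device M ($440.75, qty 90) <-- DUPLICATE

Duplicates found: 2
Unique records: 4

2 duplicates, 4 unique


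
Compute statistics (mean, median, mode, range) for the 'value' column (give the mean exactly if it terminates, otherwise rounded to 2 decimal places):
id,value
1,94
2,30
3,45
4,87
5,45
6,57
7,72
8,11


Data: [94, 30, 45, 87, 45, 57, 72, 11]
Count: 8
Sum: 441
Mean: 441/8 = 55.125
Sorted: [11, 30, 45, 45, 57, 72, 87, 94]
Median: 51.0
Mode: 45 (2 times)
Range: 94 - 11 = 83
Min: 11, Max: 94

mean=55.125, median=51.0, mode=45, range=83


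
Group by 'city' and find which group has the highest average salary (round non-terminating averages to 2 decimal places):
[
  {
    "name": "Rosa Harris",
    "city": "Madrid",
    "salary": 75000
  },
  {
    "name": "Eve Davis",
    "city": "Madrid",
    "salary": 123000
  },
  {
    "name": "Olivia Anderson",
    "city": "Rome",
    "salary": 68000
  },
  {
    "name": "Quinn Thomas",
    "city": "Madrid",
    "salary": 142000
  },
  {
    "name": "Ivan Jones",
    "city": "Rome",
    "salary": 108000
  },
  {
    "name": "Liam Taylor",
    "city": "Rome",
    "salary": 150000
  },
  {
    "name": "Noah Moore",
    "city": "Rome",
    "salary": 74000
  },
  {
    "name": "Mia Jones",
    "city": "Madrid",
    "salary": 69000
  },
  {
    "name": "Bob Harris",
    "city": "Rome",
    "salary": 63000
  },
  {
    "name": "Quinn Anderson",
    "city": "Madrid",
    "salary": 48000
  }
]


Group by: city

Groups:
  Madrid: 5 people, avg salary = 457000/5 = $91400
  Rome: 5 people, avg salary = 463000/5 = $92600

Highest average salary: Rome ($92600)

Rome ($92600)


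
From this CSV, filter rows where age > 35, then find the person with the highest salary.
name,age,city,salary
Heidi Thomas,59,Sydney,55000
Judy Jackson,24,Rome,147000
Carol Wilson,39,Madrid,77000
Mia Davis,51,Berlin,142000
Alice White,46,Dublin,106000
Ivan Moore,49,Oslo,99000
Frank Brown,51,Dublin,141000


Filter: age > 35
Sort by: salary (descending)

Filtered records (6):
  Mia Davis, age 51, salary $142000
  Frank Brown, age 51, salary $141000
  Alice White, age 46, salary $106000
  Ivan Moore, age 49, salary $99000
  Carol Wilson, age 39, salary $77000
  Heidi Thomas, age 59, salary $55000

Highest salary: Mia Davis ($142000)

Mia Davis


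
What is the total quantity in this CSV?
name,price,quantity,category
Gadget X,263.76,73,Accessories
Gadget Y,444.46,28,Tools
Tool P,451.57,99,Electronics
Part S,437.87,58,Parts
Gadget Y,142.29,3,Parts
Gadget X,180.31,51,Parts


Computing total quantity:
Values: [73, 28, 99, 58, 3, 51]
Sum = 312

312


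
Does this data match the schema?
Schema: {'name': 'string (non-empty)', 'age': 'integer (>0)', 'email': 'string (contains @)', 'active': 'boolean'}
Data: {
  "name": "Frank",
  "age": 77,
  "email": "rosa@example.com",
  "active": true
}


Validating each field against schema:
  name: OK (non-empty string)
  age: OK (positive integer)
  email: OK (string with @)
  active: OK (boolean)

Result: VALID

VALID


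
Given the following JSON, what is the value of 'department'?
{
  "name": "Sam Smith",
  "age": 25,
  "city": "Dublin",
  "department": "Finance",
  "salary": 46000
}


Looking up field 'department'
Value: Finance

Finance


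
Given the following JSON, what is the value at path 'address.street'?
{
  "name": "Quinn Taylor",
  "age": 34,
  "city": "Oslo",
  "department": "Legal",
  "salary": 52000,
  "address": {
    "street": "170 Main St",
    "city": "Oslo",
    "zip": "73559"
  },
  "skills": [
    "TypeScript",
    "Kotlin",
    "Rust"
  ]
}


Query: address.street
Path: address -> street
Value: 170 Main St

170 Main St


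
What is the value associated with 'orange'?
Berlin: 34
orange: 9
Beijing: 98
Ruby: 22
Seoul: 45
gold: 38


Looking up key 'orange'
Value: 9

9


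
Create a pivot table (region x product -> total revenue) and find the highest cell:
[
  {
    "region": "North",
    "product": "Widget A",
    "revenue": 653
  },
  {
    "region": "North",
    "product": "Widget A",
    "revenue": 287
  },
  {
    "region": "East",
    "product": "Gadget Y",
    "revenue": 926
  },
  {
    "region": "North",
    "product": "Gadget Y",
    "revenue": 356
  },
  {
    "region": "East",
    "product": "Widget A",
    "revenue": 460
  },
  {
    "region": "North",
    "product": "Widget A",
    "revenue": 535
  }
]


Pivot: region (rows) x product (columns) -> total revenue

     Gadget Y      Widget A    
East           926           460  
North          356          1475  

Highest: North / Widget A = $1475

North / Widget A = $1475


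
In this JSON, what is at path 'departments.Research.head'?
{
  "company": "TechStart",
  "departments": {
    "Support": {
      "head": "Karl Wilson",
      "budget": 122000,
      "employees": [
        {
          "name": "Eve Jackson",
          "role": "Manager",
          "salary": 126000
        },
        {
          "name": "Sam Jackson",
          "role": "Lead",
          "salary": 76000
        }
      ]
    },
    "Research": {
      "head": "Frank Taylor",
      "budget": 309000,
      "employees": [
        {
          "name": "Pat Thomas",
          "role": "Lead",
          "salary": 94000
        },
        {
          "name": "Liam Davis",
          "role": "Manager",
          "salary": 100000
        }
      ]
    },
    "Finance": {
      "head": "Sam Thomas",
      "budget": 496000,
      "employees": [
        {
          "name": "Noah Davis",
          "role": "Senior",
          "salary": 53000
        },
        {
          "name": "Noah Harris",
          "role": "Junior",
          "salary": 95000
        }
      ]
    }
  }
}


Path: departments.Research.head

Navigate:
  -> departments
  -> Research
  -> head = 'Frank Taylor'

Frank Taylor


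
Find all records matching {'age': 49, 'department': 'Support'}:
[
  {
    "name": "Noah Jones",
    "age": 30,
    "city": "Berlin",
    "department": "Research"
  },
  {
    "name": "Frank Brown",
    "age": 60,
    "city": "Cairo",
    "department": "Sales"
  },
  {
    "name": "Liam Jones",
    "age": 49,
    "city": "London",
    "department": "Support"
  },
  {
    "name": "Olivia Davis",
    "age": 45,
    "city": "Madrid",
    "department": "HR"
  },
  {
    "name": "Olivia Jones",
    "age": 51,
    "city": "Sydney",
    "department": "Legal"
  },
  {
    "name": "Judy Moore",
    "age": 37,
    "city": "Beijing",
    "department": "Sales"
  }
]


Search criteria: {'age': 49, 'department': 'Support'}

Checking 6 records:
  Noah Jones: {age: 30, department: Research}
  Frank Brown: {age: 60, department: Sales}
  Liam Jones: {age: 49, department: Support} <-- MATCH
  Olivia Davis: {age: 45, department: HR}
  Olivia Jones: {age: 51, department: Legal}
  Judy Moore: {age: 37, department: Sales}

Matches: ["Liam Jones"]

["Liam Jones"]


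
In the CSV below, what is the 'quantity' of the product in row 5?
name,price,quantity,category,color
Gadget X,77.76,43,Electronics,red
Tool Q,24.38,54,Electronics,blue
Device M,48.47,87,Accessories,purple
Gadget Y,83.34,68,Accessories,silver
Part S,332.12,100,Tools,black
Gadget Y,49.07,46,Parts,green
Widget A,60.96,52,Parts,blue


Query: Row 5 ('Part S'), column 'quantity'
Value: 100

100


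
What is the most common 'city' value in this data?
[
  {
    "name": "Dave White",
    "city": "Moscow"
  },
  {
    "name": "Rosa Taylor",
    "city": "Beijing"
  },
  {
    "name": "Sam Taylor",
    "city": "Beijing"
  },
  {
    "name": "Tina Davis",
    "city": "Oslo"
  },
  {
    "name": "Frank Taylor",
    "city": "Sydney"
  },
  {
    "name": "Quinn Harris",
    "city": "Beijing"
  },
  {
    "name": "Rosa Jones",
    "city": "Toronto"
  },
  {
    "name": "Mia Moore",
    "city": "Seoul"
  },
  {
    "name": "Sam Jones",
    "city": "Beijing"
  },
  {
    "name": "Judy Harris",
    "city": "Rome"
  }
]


Counting 'city' values across 10 records:

  Beijing: 4 ####
  Moscow: 1 #
  Oslo: 1 #
  Sydney: 1 #
  Toronto: 1 #
  Seoul: 1 #
  Rome: 1 #

Most common: Beijing (4 times)

Beijing (4 times)


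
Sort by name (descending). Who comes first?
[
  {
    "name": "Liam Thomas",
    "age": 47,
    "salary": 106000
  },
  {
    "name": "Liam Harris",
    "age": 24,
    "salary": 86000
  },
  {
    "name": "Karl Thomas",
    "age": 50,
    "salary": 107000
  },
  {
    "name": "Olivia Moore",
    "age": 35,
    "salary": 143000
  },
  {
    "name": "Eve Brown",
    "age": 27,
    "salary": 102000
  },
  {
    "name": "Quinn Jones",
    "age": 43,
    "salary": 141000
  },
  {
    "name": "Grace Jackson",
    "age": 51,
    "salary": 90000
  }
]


Sort by: name (descending)

Sorted order:
  1. Quinn Jones (name = Quinn Jones)
  2. Olivia Moore (name = Olivia Moore)
  3. Liam Thomas (name = Liam Thomas)
  4. Liam Harris (name = Liam Harris)
  5. Karl Thomas (name = Karl Thomas)
  6. Grace Jackson (name = Grace Jackson)
  7. Eve Brown (name = Eve Brown)

First: Quinn Jones

Quinn Jones


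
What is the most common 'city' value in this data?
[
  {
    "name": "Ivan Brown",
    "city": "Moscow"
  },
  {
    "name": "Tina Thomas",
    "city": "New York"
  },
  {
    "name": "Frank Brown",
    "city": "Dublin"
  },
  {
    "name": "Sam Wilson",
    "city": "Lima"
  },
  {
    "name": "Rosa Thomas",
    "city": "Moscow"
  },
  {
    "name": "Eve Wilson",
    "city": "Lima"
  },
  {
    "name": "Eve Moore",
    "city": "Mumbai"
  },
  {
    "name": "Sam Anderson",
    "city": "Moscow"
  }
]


Counting 'city' values across 8 records:

  Moscow: 3 ###
  Lima: 2 ##
  New York: 1 #
  Dublin: 1 #
  Mumbai: 1 #

Most common: Moscow (3 times)

Moscow (3 times)


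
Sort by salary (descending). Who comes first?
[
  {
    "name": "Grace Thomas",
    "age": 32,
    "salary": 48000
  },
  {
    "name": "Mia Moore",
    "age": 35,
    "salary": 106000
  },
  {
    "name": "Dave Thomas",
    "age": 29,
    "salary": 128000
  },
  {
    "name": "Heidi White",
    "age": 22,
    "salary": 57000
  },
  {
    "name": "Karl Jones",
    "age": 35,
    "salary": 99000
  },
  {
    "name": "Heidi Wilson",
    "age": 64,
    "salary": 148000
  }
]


Sort by: salary (descending)

Sorted order:
  1. Heidi Wilson (salary = 148000)
  2. Dave Thomas (salary = 128000)
  3. Mia Moore (salary = 106000)
  4. Karl Jones (salary = 99000)
  5. Heidi White (salary = 57000)
  6. Grace Thomas (salary = 48000)

First: Heidi Wilson

Heidi Wilson


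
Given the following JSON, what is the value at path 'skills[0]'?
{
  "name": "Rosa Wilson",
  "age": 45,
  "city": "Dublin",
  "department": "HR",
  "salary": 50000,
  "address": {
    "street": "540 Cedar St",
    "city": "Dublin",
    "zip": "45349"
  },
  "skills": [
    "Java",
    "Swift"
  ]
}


Query: skills[0]
Path: skills -> first element
Value: Java

Java


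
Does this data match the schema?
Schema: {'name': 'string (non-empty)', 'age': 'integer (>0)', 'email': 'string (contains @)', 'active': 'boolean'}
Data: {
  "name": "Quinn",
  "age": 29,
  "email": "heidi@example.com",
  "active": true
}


Validating each field against schema:
  name: OK (non-empty string)
  age: OK (positive integer)
  email: OK (string with @)
  active: OK (boolean)

Result: VALID

VALID


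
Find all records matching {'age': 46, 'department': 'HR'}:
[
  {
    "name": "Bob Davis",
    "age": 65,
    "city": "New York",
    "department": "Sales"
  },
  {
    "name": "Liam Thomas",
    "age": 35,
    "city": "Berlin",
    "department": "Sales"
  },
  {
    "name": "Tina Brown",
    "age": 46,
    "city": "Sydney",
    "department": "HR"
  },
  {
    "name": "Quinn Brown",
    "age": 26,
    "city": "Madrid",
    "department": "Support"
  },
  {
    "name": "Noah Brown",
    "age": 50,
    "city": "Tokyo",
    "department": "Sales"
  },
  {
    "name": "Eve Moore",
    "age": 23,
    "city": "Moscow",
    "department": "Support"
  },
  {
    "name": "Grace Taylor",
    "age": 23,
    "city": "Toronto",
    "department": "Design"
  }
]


Search criteria: {'age': 46, 'department': 'HR'}

Checking 7 records:
  Bob Davis: {age: 65, department: Sales}
  Liam Thomas: {age: 35, department: Sales}
  Tina Brown: {age: 46, department: HR} <-- MATCH
  Quinn Brown: {age: 26, department: Support}
  Noah Brown: {age: 50, department: Sales}
  Eve Moore: {age: 23, department: Support}
  Grace Taylor: {age: 23, department: Design}

Matches: ["Tina Brown"]

["Tina Brown"]


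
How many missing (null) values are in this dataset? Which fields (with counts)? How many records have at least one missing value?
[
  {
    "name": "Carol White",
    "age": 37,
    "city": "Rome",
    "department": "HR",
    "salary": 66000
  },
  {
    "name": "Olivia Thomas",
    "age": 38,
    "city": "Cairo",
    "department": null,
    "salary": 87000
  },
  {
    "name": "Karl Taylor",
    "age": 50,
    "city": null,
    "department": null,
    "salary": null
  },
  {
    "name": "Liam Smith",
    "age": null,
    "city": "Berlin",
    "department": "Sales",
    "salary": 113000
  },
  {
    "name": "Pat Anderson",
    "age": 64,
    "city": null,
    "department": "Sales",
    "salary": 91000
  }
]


Checking for missing (null) values in 5 records:

  Carol White: complete
  Olivia Thomas: department
  Karl Taylor: city, department, salary
  Liam Smith: age
  Pat Anderson: city

Per field:
  name: 0 missing
  age: 1 missing
  city: 2 missing
  department: 2 missing
  salary: 1 missing

Total missing values: 6
Records with any missing: 4

6 missing values (age: 1, city: 2, department: 2, salary: 1); 4 incomplete records


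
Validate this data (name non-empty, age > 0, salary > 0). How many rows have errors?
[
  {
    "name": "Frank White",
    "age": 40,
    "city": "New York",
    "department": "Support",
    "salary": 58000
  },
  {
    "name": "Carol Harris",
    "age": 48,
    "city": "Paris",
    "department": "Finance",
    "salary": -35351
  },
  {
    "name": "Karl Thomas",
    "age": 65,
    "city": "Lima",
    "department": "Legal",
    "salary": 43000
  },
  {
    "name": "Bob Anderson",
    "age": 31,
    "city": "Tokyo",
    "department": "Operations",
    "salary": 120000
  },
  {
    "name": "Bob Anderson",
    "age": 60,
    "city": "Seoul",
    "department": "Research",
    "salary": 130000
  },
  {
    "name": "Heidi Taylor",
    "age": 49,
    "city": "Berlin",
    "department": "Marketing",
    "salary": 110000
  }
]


Validating 6 records:
Rules: name non-empty, age > 0, salary > 0

  Row 1 (Frank White): OK
  Row 2 (Carol Harris): negative salary: -35351
  Row 3 (Karl Thomas): OK
  Row 4 (Bob Anderson): OK
  Row 5 (Bob Anderson): OK
  Row 6 (Heidi Taylor): OK

Total errors: 1

1 errors


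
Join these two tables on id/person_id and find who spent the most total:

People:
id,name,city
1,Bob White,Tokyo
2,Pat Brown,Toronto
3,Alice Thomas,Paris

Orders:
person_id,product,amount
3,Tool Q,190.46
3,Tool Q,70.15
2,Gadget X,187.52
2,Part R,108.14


Join on: people.id = orders.person_id

Joined rows:
  Alice Thomas (Paris) bought Tool Q for $190.46
  Alice Thomas (Paris) bought Tool Q for $70.15
  Pat Brown (Toronto) bought Gadget X for $187.52
  Pat Brown (Toronto) bought Part R for $108.14

Total per person:
  Pat Brown: $295.66
  Alice Thomas: $260.61

Top spender: Pat Brown ($295.66)

Pat Brown ($295.66)


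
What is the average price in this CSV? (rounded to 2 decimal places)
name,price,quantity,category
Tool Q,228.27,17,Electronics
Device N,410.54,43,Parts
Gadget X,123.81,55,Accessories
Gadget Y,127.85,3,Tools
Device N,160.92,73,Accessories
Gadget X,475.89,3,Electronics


Computing average price:
Values: [228.27, 410.54, 123.81, 127.85, 160.92, 475.89]
Sum = 1527.28
Count = 6
Average = 1527.28/6 ≈ 254.55 (rounded to 2 decimal places)

254.55


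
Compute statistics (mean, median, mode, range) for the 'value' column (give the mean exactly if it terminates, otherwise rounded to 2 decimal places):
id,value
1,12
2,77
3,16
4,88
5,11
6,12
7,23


Data: [12, 77, 16, 88, 11, 12, 23]
Count: 7
Sum: 239
Mean: 239/7 ≈ 34.14 (rounded to 2 decimal places)
Sorted: [11, 12, 12, 16, 23, 77, 88]
Median: 16.0
Mode: 12 (2 times)
Range: 88 - 11 = 77
Min: 11, Max: 88

mean≈34.14, median=16.0, mode=12, range=77


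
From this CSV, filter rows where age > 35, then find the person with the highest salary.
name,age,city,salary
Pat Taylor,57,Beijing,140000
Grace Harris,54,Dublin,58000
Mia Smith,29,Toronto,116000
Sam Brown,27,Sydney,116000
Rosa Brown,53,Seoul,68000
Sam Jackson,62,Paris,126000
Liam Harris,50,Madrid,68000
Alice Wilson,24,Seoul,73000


Filter: age > 35
Sort by: salary (descending)

Filtered records (5):
  Pat Taylor, age 57, salary $140000
  Sam Jackson, age 62, salary $126000
  Rosa Brown, age 53, salary $68000
  Liam Harris, age 50, salary $68000
  Grace Harris, age 54, salary $58000

Highest salary: Pat Taylor ($140000)

Pat Taylor


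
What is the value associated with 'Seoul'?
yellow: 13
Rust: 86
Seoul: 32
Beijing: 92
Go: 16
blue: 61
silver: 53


Looking up key 'Seoul'
Value: 32

32


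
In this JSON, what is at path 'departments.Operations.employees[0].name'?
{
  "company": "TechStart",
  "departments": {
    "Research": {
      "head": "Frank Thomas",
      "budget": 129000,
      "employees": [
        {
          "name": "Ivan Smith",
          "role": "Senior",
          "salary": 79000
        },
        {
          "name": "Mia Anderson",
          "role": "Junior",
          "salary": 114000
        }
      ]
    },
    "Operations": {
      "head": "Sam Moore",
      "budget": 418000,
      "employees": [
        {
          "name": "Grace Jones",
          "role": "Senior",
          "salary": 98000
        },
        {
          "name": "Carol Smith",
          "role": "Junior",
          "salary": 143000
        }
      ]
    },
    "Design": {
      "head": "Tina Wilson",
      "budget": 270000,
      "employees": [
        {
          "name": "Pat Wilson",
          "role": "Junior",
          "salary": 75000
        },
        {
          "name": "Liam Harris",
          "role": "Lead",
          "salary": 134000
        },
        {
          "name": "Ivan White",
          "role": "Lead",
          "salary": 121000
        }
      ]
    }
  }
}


Path: departments.Operations.employees[0].name

Navigate:
  -> departments
  -> Operations
  -> employees[0].name = 'Grace Jones'

Grace Jones


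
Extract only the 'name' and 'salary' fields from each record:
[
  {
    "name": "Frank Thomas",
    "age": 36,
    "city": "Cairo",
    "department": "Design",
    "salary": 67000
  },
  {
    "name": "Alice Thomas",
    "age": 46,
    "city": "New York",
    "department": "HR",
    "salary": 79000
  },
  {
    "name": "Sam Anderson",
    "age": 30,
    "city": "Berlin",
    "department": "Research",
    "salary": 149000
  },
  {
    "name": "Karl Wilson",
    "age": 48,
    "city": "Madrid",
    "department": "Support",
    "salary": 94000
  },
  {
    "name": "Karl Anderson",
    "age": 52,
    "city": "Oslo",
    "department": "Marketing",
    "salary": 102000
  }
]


Original: 5 records with fields: name, age, city, department, salary
Keep: ['name', 'salary']
Drop: ['age', 'city', 'department']
Result: 5 records, 2 fields each

[
  {
    "name": "Frank Thomas",
    "salary": 67000
  },
  {
    "name": "Alice Thomas",
    "salary": 79000
  },
  {
    "name": "Sam Anderson",
    "salary": 149000
  },
  {
    "name": "Karl Wilson",
    "salary": 94000
  },
  {
    "name": "Karl Anderson",
    "salary": 102000
  }
]


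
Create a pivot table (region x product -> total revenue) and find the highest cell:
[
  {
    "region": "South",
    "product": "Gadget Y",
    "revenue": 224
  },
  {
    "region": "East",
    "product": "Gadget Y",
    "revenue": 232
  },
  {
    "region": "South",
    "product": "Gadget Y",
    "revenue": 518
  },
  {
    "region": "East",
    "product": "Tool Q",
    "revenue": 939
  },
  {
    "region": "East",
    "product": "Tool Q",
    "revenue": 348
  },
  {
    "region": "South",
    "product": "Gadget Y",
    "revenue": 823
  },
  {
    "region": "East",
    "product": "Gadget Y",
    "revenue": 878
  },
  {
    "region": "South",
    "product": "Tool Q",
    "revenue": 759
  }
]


Pivot: region (rows) x product (columns) -> total revenue

     Gadget Y      Tool Q      
East          1110          1287  
South         1565           759  

Highest: South / Gadget Y = $1565

South / Gadget Y = $1565


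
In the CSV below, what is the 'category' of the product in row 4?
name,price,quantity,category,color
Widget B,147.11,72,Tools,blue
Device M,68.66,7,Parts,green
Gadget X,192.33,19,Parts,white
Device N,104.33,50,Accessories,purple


Query: Row 4 ('Device N'), column 'category'
Value: Accessories

Accessories


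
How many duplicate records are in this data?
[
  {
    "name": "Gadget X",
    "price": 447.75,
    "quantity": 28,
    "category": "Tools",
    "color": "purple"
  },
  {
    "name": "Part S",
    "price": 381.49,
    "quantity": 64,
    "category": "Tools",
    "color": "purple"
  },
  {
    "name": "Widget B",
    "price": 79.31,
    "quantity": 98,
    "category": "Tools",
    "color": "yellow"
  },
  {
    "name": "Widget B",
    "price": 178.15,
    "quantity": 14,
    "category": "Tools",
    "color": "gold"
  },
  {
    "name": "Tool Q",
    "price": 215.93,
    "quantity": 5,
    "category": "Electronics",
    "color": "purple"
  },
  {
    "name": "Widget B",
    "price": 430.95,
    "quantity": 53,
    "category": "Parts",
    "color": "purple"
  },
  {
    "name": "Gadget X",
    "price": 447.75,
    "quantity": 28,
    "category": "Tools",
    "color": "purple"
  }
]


Checking 7 records for duplicates:

  Row 1: Gadget X ($447.75, qty 28)
  Row 2: Part S ($381.49, qty 64)
  Row 3: Widget B ($79.31, qty 98)
  Row 4: Widget B ($178.15, qty 14)
  Row 5: Tool Q ($215.93, qty 5)
  Row 6: Widget B ($430.95, qty 53)
  Row 7: Gadget X ($447.75, qty 28) <-- DUPLICATE

Duplicates found: 1
Unique records: 6

1 duplicates, 6 unique


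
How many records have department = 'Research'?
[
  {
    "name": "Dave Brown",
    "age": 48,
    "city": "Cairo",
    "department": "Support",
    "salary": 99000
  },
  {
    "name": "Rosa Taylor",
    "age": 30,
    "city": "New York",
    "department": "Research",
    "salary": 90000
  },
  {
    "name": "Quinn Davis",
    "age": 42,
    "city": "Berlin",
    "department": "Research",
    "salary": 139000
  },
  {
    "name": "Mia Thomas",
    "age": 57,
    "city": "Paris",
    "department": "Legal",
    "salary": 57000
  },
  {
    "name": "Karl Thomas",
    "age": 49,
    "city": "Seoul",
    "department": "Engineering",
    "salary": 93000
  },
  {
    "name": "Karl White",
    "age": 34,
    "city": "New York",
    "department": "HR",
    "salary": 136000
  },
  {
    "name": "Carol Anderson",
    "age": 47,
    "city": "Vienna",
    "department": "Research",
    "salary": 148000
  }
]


Data: 7 records
Condition: department = 'Research'

Checking each record:
  Dave Brown: Support
  Rosa Taylor: Research MATCH
  Quinn Davis: Research MATCH
  Mia Thomas: Legal
  Karl Thomas: Engineering
  Karl White: HR
  Carol Anderson: Research MATCH

Count: 3

3
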